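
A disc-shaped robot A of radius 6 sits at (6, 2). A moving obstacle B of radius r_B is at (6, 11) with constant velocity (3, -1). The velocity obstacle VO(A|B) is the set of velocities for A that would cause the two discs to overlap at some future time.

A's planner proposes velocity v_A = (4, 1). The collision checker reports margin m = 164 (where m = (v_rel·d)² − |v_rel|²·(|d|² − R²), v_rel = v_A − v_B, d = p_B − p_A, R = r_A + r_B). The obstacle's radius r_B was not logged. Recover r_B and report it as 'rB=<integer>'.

m = 164
d = (0, 9);  v_rel = (1, 2),  |v_rel|² = 5
v_rel×d = (1)·(9) − (2)·(0) = 9
since m = R²·5 − 9²:  R² = (81 + 164) / 5 = 49
R = √49 = 7  ⇒  r_B = 7 − 6 = 1

rB=1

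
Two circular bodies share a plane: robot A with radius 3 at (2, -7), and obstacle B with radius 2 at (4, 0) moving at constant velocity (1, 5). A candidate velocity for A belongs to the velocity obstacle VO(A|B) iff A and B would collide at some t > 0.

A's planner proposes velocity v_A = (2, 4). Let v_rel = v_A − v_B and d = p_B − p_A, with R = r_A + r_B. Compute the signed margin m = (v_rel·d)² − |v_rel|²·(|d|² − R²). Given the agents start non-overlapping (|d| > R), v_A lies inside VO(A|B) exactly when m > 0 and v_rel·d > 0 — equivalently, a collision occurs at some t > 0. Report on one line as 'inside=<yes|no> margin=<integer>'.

d = (2, 7),  |d|² = 53;  R = 3+2 = 5,  c = 53−5² = 28
v_rel = (1, -1),  |v_rel|² = 2;  v_rel·d = (1)·(2) + (-1)·(7) = -5
2·t² + 10·t + 28 = 0  ⇒  m = (-5)² − 2·28 = -31
m = -31 < 0,  v_rel·d = -5 < 0  ⇒  outside

inside=no margin=-31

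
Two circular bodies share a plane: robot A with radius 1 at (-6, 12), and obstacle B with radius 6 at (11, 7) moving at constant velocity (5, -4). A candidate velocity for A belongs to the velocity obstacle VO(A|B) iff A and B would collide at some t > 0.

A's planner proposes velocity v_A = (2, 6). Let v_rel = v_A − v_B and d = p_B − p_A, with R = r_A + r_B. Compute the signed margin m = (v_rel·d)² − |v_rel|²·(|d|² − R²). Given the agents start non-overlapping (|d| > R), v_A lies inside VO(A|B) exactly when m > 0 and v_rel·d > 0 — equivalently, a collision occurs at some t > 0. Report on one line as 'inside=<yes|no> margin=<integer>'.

d = (17, -5),  |d|² = 314;  R = 1+6 = 7,  c = 314−7² = 265
v_rel = (-3, 10),  |v_rel|² = 109;  v_rel·d = (-3)·(17) + (10)·(-5) = -101
109·t² + 202·t + 265 = 0  ⇒  m = (-101)² − 109·265 = -18684
m = -18684 < 0,  v_rel·d = -101 < 0  ⇒  outside

inside=no margin=-18684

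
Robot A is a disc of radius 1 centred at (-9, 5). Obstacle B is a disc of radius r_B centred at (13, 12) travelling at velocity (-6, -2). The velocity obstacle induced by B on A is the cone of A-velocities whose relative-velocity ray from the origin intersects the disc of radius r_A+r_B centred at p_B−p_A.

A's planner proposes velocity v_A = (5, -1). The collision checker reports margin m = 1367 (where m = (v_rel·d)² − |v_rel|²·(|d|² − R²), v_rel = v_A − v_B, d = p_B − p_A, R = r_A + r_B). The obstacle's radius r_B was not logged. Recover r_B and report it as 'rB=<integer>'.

m = 1367
d = (22, 7);  v_rel = (11, 1),  |v_rel|² = 122
v_rel×d = (11)·(7) − (1)·(22) = 55
since m = R²·122 − 55²:  R² = (3025 + 1367) / 122 = 36
R = √36 = 6  ⇒  r_B = 6 − 1 = 5

rB=5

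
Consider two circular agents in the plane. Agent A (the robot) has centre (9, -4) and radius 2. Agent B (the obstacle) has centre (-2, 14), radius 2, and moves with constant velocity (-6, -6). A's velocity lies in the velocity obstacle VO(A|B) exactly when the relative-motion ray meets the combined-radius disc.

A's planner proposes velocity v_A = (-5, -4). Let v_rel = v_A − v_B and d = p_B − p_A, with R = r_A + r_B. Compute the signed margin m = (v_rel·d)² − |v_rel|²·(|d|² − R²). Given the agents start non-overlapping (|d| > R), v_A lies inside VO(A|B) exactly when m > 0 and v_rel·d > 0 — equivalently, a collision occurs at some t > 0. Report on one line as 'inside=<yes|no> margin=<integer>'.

d = (-11, 18),  |d|² = 445;  R = 2+2 = 4,  c = 445−4² = 429
v_rel = (1, 2),  |v_rel|² = 5;  v_rel·d = (1)·(-11) + (2)·(18) = 25
5·t² − 50·t + 429 = 0  ⇒  m = 25² − 5·429 = -1520
m = -1520 < 0,  v_rel·d = 25 > 0  ⇒  outside

inside=no margin=-1520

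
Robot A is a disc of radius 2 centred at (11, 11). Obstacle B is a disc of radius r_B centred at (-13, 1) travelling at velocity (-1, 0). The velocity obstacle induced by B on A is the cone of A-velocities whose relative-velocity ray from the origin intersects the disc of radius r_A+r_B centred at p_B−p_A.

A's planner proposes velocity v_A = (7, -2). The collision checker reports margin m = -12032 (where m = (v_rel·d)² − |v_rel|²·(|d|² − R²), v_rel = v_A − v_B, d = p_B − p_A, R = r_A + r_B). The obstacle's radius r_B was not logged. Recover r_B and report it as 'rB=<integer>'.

m = -12032
d = (-24, -10);  v_rel = (8, -2),  |v_rel|² = 68
v_rel×d = (8)·(-10) − (-2)·(-24) = -128
since m = R²·68 − (-128)²:  R² = (16384 + -12032) / 68 = 64
R = √64 = 8  ⇒  r_B = 8 − 2 = 6

rB=6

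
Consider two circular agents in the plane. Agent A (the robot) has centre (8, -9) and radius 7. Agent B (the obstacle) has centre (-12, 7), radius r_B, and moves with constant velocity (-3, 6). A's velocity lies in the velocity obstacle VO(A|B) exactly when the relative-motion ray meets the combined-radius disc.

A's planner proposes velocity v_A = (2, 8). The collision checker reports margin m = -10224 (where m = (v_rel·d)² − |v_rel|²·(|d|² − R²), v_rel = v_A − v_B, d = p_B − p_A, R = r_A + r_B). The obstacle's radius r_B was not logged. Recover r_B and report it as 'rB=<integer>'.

m = -10224
d = (-20, 16);  v_rel = (5, 2),  |v_rel|² = 29
v_rel×d = (5)·(16) − (2)·(-20) = 120
since m = R²·29 − 120²:  R² = (14400 + -10224) / 29 = 144
R = √144 = 12  ⇒  r_B = 12 − 7 = 5

rB=5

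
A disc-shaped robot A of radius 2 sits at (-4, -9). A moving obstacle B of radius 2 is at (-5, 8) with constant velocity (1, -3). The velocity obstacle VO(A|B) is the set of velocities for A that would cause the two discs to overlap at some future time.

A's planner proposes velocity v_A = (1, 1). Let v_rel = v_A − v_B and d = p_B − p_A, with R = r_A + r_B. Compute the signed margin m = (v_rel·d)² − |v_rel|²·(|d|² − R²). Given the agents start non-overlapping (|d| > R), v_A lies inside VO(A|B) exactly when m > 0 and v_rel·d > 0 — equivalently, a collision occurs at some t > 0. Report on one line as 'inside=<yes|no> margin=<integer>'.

d = (-1, 17),  |d|² = 290;  R = 2+2 = 4,  c = 290−4² = 274
v_rel = (0, 4),  |v_rel|² = 16;  v_rel·d = (0)·(-1) + (4)·(17) = 68
16·t² − 136·t + 274 = 0  ⇒  m = 68² − 16·274 = 240
m = 240 > 0,  v_rel·d = 68 > 0  ⇒  inside

inside=yes margin=240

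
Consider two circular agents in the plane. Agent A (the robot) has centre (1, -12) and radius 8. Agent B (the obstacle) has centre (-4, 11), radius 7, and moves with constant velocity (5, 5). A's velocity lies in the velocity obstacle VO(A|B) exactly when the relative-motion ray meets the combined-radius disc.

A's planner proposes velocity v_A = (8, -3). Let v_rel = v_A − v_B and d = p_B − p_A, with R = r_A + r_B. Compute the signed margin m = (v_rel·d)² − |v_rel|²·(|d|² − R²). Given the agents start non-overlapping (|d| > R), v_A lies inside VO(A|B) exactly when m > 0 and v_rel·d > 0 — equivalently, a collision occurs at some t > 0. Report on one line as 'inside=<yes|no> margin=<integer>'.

d = (-5, 23),  |d|² = 554;  R = 8+7 = 15,  c = 554−15² = 329
v_rel = (3, -8),  |v_rel|² = 73;  v_rel·d = (3)·(-5) + (-8)·(23) = -199
73·t² + 398·t + 329 = 0  ⇒  m = (-199)² − 73·329 = 15584
m = 15584 > 0,  v_rel·d = -199 < 0  ⇒  outside

inside=no margin=15584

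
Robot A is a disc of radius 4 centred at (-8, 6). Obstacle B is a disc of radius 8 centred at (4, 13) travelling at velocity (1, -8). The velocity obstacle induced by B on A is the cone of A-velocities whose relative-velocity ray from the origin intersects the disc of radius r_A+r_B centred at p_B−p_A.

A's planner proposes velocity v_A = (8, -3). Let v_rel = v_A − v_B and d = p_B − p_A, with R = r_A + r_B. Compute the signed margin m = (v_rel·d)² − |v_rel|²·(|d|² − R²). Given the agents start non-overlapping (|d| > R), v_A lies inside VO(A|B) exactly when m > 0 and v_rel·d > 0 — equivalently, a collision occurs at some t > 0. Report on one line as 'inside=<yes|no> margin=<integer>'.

d = (12, 7),  |d|² = 193;  R = 4+8 = 12,  c = 193−12² = 49
v_rel = (7, 5),  |v_rel|² = 74;  v_rel·d = (7)·(12) + (5)·(7) = 119
74·t² − 238·t + 49 = 0  ⇒  m = 119² − 74·49 = 10535
m = 10535 > 0,  v_rel·d = 119 > 0  ⇒  inside

inside=yes margin=10535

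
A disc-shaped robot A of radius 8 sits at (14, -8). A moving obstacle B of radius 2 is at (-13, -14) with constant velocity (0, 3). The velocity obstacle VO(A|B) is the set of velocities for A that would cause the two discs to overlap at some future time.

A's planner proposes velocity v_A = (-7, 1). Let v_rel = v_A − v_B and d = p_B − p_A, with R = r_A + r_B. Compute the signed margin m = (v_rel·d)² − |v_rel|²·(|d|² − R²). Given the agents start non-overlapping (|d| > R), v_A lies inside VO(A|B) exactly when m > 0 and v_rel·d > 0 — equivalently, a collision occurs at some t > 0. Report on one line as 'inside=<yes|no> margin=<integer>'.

d = (-27, -6),  |d|² = 765;  R = 8+2 = 10,  c = 765−10² = 665
v_rel = (-7, -2),  |v_rel|² = 53;  v_rel·d = (-7)·(-27) + (-2)·(-6) = 201
53·t² − 402·t + 665 = 0  ⇒  m = 201² − 53·665 = 5156
m = 5156 > 0,  v_rel·d = 201 > 0  ⇒  inside

inside=yes margin=5156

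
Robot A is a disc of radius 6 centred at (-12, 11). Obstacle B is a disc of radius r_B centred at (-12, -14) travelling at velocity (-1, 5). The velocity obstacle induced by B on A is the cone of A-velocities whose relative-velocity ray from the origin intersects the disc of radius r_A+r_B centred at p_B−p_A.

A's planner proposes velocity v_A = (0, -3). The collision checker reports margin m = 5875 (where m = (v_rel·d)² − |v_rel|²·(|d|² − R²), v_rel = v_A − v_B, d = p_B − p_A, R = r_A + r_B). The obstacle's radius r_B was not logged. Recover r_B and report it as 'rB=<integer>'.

m = 5875
d = (0, -25);  v_rel = (1, -8),  |v_rel|² = 65
v_rel×d = (1)·(-25) − (-8)·(0) = -25
since m = R²·65 − (-25)²:  R² = (625 + 5875) / 65 = 100
R = √100 = 10  ⇒  r_B = 10 − 6 = 4

rB=4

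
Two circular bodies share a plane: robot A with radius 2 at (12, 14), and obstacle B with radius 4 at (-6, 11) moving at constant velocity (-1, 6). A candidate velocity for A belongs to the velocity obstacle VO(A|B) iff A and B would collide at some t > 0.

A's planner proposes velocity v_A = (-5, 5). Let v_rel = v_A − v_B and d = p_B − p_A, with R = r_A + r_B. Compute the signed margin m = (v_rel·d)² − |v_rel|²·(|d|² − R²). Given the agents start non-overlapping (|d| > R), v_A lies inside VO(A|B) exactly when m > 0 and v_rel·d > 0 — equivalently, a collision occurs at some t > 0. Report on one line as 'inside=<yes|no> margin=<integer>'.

d = (-18, -3),  |d|² = 333;  R = 2+4 = 6,  c = 333−6² = 297
v_rel = (-4, -1),  |v_rel|² = 17;  v_rel·d = (-4)·(-18) + (-1)·(-3) = 75
17·t² − 150·t + 297 = 0  ⇒  m = 75² − 17·297 = 576
m = 576 > 0,  v_rel·d = 75 > 0  ⇒  inside

inside=yes margin=576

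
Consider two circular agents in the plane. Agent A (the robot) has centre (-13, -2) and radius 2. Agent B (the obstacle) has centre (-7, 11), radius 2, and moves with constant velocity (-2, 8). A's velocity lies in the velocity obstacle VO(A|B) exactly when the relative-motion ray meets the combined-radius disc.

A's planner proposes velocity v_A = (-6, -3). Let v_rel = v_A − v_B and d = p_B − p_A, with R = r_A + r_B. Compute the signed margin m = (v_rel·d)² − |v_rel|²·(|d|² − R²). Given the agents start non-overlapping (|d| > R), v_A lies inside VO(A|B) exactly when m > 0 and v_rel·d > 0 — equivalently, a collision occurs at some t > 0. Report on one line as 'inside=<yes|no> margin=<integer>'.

d = (6, 13),  |d|² = 205;  R = 2+2 = 4,  c = 205−4² = 189
v_rel = (-4, -11),  |v_rel|² = 137;  v_rel·d = (-4)·(6) + (-11)·(13) = -167
137·t² + 334·t + 189 = 0  ⇒  m = (-167)² − 137·189 = 1996
m = 1996 > 0,  v_rel·d = -167 < 0  ⇒  outside

inside=no margin=1996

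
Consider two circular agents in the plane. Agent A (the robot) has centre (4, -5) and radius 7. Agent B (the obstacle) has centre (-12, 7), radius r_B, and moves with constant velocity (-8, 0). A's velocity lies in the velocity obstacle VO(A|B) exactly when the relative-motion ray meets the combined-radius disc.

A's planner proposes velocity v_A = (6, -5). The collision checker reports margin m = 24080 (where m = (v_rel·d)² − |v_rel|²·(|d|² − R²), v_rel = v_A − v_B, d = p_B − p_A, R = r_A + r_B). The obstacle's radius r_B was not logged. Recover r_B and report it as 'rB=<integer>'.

m = 24080
d = (-16, 12);  v_rel = (14, -5),  |v_rel|² = 221
v_rel×d = (14)·(12) − (-5)·(-16) = 88
since m = R²·221 − 88²:  R² = (7744 + 24080) / 221 = 144
R = √144 = 12  ⇒  r_B = 12 − 7 = 5

rB=5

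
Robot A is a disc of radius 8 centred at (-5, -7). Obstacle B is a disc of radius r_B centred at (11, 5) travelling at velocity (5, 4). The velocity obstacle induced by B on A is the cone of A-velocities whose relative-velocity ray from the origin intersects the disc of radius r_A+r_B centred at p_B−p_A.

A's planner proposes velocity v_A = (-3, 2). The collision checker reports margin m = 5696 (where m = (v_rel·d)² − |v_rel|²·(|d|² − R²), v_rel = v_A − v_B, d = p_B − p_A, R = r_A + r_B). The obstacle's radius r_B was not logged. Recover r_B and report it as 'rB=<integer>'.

m = 5696
d = (16, 12);  v_rel = (-8, -2),  |v_rel|² = 68
v_rel×d = (-8)·(12) − (-2)·(16) = -64
since m = R²·68 − (-64)²:  R² = (4096 + 5696) / 68 = 144
R = √144 = 12  ⇒  r_B = 12 − 8 = 4

rB=4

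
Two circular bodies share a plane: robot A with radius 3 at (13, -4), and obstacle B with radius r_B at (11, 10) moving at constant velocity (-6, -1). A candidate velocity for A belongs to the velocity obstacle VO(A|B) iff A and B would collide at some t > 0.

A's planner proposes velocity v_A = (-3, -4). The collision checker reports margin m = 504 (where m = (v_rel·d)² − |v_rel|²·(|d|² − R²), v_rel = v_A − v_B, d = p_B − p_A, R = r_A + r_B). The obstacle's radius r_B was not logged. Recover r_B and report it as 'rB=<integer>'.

m = 504
d = (-2, 14);  v_rel = (3, -3),  |v_rel|² = 18
v_rel×d = (3)·(14) − (-3)·(-2) = 36
since m = R²·18 − 36²:  R² = (1296 + 504) / 18 = 100
R = √100 = 10  ⇒  r_B = 10 − 3 = 7

rB=7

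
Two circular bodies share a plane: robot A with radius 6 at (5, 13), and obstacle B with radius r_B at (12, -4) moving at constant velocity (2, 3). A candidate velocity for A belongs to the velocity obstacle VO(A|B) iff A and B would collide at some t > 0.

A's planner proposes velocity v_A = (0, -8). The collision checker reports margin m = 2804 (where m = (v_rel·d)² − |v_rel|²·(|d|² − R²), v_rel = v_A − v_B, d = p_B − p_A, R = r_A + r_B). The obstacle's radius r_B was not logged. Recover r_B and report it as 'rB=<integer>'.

m = 2804
d = (7, -17);  v_rel = (-2, -11),  |v_rel|² = 125
v_rel×d = (-2)·(-17) − (-11)·(7) = 111
since m = R²·125 − 111²:  R² = (12321 + 2804) / 125 = 121
R = √121 = 11  ⇒  r_B = 11 − 6 = 5

rB=5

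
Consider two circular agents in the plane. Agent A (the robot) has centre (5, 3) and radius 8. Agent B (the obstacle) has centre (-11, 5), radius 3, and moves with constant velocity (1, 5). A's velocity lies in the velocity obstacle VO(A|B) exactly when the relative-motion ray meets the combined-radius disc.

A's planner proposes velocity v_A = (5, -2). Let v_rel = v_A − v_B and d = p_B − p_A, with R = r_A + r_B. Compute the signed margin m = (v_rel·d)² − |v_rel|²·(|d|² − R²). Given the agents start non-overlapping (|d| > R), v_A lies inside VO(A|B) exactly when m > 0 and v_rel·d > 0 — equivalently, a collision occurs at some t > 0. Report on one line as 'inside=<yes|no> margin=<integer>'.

d = (-16, 2),  |d|² = 260;  R = 8+3 = 11,  c = 260−11² = 139
v_rel = (4, -7),  |v_rel|² = 65;  v_rel·d = (4)·(-16) + (-7)·(2) = -78
65·t² + 156·t + 139 = 0  ⇒  m = (-78)² − 65·139 = -2951
m = -2951 < 0,  v_rel·d = -78 < 0  ⇒  outside

inside=no margin=-2951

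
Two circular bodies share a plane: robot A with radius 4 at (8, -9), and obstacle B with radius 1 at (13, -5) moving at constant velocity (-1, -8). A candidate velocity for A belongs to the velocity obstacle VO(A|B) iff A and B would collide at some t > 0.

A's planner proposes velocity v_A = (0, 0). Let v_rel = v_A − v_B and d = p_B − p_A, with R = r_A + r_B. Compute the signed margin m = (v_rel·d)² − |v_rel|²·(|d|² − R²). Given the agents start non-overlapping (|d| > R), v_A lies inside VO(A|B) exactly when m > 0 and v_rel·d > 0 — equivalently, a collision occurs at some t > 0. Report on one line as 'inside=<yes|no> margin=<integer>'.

d = (5, 4),  |d|² = 41;  R = 4+1 = 5,  c = 41−5² = 16
v_rel = (1, 8),  |v_rel|² = 65;  v_rel·d = (1)·(5) + (8)·(4) = 37
65·t² − 74·t + 16 = 0  ⇒  m = 37² − 65·16 = 329
m = 329 > 0,  v_rel·d = 37 > 0  ⇒  inside

inside=yes margin=329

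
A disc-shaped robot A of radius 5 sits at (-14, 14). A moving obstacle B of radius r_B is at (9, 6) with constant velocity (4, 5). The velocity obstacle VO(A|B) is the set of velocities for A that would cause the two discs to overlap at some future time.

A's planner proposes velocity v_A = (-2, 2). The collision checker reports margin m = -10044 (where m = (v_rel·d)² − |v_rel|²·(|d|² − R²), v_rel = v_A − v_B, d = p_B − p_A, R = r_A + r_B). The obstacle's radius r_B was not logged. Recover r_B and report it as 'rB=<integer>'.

m = -10044
d = (23, -8);  v_rel = (-6, -3),  |v_rel|² = 45
v_rel×d = (-6)·(-8) − (-3)·(23) = 117
since m = R²·45 − 117²:  R² = (13689 + -10044) / 45 = 81
R = √81 = 9  ⇒  r_B = 9 − 5 = 4

rB=4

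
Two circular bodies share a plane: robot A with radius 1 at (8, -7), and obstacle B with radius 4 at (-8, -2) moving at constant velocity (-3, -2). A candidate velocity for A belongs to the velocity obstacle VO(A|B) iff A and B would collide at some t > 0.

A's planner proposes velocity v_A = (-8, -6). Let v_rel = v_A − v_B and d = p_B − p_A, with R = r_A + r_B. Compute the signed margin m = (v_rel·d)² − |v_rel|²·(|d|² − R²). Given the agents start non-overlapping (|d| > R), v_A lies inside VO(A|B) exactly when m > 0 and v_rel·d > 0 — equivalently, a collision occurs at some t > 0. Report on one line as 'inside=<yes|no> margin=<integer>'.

d = (-16, 5),  |d|² = 281;  R = 1+4 = 5,  c = 281−5² = 256
v_rel = (-5, -4),  |v_rel|² = 41;  v_rel·d = (-5)·(-16) + (-4)·(5) = 60
41·t² − 120·t + 256 = 0  ⇒  m = 60² − 41·256 = -6896
m = -6896 < 0,  v_rel·d = 60 > 0  ⇒  outside

inside=no margin=-6896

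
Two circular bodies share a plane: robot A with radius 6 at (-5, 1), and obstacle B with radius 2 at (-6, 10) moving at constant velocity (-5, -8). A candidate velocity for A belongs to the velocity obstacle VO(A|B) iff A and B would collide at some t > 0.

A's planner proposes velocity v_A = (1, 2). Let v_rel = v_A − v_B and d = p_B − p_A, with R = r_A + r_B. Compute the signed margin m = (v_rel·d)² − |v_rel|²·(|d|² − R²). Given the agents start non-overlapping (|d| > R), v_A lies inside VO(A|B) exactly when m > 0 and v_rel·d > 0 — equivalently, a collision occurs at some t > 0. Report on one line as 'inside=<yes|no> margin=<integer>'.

d = (-1, 9),  |d|² = 82;  R = 6+2 = 8,  c = 82−8² = 18
v_rel = (6, 10),  |v_rel|² = 136;  v_rel·d = (6)·(-1) + (10)·(9) = 84
136·t² − 168·t + 18 = 0  ⇒  m = 84² − 136·18 = 4608
m = 4608 > 0,  v_rel·d = 84 > 0  ⇒  inside

inside=yes margin=4608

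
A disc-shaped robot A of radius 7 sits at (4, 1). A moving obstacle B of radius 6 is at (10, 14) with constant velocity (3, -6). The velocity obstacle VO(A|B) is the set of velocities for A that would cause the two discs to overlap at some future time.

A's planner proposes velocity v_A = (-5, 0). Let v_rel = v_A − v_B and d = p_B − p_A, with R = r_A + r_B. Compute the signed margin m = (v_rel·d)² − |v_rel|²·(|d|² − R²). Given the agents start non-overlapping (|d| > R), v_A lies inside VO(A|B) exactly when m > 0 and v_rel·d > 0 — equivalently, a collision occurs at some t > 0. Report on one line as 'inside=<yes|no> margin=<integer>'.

d = (6, 13),  |d|² = 205;  R = 7+6 = 13,  c = 205−13² = 36
v_rel = (-8, 6),  |v_rel|² = 100;  v_rel·d = (-8)·(6) + (6)·(13) = 30
100·t² − 60·t + 36 = 0  ⇒  m = 30² − 100·36 = -2700
m = -2700 < 0,  v_rel·d = 30 > 0  ⇒  outside

inside=no margin=-2700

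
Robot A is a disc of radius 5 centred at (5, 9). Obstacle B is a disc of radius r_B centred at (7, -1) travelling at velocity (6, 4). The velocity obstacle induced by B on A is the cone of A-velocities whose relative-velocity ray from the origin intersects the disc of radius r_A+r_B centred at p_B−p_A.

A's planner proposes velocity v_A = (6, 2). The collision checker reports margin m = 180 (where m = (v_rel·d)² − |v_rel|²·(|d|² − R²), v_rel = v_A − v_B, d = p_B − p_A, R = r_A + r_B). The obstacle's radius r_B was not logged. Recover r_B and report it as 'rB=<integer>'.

m = 180
d = (2, -10);  v_rel = (0, -2),  |v_rel|² = 4
v_rel×d = (0)·(-10) − (-2)·(2) = 4
since m = R²·4 − 4²:  R² = (16 + 180) / 4 = 49
R = √49 = 7  ⇒  r_B = 7 − 5 = 2

rB=2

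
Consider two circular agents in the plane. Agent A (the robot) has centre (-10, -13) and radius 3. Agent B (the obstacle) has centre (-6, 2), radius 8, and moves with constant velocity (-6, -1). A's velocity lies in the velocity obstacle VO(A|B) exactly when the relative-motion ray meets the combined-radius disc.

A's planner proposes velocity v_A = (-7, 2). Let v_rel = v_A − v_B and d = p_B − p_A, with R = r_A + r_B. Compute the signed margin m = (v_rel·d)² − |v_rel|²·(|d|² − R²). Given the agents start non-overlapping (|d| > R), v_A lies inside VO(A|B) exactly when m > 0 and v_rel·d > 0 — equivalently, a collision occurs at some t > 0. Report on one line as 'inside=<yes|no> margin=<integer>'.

d = (4, 15),  |d|² = 241;  R = 3+8 = 11,  c = 241−11² = 120
v_rel = (-1, 3),  |v_rel|² = 10;  v_rel·d = (-1)·(4) + (3)·(15) = 41
10·t² − 82·t + 120 = 0  ⇒  m = 41² − 10·120 = 481
m = 481 > 0,  v_rel·d = 41 > 0  ⇒  inside

inside=yes margin=481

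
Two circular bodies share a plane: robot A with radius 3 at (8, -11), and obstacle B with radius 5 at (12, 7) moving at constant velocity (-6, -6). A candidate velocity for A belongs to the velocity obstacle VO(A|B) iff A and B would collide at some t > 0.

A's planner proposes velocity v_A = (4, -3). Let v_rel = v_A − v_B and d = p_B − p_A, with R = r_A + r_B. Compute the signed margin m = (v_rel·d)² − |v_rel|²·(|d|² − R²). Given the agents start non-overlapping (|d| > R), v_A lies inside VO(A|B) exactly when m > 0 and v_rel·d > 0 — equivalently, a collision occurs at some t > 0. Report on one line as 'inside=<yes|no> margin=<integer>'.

d = (4, 18),  |d|² = 340;  R = 3+5 = 8,  c = 340−8² = 276
v_rel = (10, 3),  |v_rel|² = 109;  v_rel·d = (10)·(4) + (3)·(18) = 94
109·t² − 188·t + 276 = 0  ⇒  m = 94² − 109·276 = -21248
m = -21248 < 0,  v_rel·d = 94 > 0  ⇒  outside

inside=no margin=-21248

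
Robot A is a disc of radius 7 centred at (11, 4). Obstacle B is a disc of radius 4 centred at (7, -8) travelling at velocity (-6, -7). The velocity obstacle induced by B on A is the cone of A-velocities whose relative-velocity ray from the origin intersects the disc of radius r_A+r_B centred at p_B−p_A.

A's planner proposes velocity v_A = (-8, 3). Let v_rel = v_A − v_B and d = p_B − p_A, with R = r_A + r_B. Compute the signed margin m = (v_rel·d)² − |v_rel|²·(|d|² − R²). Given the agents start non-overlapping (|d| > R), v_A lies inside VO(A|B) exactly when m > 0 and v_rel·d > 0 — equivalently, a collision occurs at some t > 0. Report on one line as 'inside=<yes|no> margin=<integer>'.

d = (-4, -12),  |d|² = 160;  R = 7+4 = 11,  c = 160−11² = 39
v_rel = (-2, 10),  |v_rel|² = 104;  v_rel·d = (-2)·(-4) + (10)·(-12) = -112
104·t² + 224·t + 39 = 0  ⇒  m = (-112)² − 104·39 = 8488
m = 8488 > 0,  v_rel·d = -112 < 0  ⇒  outside

inside=no margin=8488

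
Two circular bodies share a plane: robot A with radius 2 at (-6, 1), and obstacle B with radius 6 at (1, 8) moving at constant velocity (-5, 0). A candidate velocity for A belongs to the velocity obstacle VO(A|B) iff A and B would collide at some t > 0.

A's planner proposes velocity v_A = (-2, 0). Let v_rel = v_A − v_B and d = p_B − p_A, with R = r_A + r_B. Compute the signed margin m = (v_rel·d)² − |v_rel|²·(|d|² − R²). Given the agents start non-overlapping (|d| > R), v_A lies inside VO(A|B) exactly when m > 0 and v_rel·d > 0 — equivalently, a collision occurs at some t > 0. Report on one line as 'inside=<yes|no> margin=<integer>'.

d = (7, 7),  |d|² = 98;  R = 2+6 = 8,  c = 98−8² = 34
v_rel = (3, 0),  |v_rel|² = 9;  v_rel·d = (3)·(7) + (0)·(7) = 21
9·t² − 42·t + 34 = 0  ⇒  m = 21² − 9·34 = 135
m = 135 > 0,  v_rel·d = 21 > 0  ⇒  inside

inside=yes margin=135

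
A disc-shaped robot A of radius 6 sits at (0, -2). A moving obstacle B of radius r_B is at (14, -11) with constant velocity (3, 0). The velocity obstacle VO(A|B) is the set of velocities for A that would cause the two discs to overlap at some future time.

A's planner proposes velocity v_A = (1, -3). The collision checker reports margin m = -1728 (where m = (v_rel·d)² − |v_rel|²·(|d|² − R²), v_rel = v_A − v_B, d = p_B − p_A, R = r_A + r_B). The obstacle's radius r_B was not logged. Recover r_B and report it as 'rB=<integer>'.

m = -1728
d = (14, -9);  v_rel = (-2, -3),  |v_rel|² = 13
v_rel×d = (-2)·(-9) − (-3)·(14) = 60
since m = R²·13 − 60²:  R² = (3600 + -1728) / 13 = 144
R = √144 = 12  ⇒  r_B = 12 − 6 = 6

rB=6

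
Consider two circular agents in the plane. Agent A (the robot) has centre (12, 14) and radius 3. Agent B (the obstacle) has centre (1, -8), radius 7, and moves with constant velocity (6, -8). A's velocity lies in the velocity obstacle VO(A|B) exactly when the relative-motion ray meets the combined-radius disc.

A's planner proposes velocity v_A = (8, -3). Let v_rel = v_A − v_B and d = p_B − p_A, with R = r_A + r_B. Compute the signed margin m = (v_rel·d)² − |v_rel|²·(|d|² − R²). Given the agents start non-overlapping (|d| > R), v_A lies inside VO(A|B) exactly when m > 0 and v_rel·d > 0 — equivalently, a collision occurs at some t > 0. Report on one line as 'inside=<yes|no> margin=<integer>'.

d = (-11, -22),  |d|² = 605;  R = 3+7 = 10,  c = 605−10² = 505
v_rel = (2, 5),  |v_rel|² = 29;  v_rel·d = (2)·(-11) + (5)·(-22) = -132
29·t² + 264·t + 505 = 0  ⇒  m = (-132)² − 29·505 = 2779
m = 2779 > 0,  v_rel·d = -132 < 0  ⇒  outside

inside=no margin=2779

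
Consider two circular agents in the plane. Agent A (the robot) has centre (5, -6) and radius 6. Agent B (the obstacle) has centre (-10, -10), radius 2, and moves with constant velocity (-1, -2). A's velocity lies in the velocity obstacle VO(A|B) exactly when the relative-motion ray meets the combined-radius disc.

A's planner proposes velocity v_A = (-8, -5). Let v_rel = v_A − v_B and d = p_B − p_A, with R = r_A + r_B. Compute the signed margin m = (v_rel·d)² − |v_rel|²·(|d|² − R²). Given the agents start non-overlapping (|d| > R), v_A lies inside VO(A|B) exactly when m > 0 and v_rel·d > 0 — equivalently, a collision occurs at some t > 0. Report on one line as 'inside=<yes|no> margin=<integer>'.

d = (-15, -4),  |d|² = 241;  R = 6+2 = 8,  c = 241−8² = 177
v_rel = (-7, -3),  |v_rel|² = 58;  v_rel·d = (-7)·(-15) + (-3)·(-4) = 117
58·t² − 234·t + 177 = 0  ⇒  m = 117² − 58·177 = 3423
m = 3423 > 0,  v_rel·d = 117 > 0  ⇒  inside

inside=yes margin=3423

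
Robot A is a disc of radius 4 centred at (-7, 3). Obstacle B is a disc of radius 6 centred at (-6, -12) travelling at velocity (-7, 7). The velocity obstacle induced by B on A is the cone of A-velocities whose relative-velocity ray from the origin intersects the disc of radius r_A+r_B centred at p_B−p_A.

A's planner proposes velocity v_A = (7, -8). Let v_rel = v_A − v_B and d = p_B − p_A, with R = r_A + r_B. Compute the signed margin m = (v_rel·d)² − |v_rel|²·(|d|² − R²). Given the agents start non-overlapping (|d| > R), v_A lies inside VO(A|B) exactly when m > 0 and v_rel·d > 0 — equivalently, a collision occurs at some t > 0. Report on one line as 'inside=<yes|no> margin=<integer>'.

d = (1, -15),  |d|² = 226;  R = 4+6 = 10,  c = 226−10² = 126
v_rel = (14, -15),  |v_rel|² = 421;  v_rel·d = (14)·(1) + (-15)·(-15) = 239
421·t² − 478·t + 126 = 0  ⇒  m = 239² − 421·126 = 4075
m = 4075 > 0,  v_rel·d = 239 > 0  ⇒  inside

inside=yes margin=4075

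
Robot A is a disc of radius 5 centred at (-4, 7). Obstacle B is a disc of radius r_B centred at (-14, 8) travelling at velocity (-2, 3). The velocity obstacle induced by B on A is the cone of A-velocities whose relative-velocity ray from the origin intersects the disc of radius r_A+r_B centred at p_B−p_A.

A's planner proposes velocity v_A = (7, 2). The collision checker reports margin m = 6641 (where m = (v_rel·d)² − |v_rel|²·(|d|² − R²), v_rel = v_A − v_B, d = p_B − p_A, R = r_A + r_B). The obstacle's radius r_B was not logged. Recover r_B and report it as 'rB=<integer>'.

m = 6641
d = (-10, 1);  v_rel = (9, -1),  |v_rel|² = 82
v_rel×d = (9)·(1) − (-1)·(-10) = -1
since m = R²·82 − (-1)²:  R² = (1 + 6641) / 82 = 81
R = √81 = 9  ⇒  r_B = 9 − 5 = 4

rB=4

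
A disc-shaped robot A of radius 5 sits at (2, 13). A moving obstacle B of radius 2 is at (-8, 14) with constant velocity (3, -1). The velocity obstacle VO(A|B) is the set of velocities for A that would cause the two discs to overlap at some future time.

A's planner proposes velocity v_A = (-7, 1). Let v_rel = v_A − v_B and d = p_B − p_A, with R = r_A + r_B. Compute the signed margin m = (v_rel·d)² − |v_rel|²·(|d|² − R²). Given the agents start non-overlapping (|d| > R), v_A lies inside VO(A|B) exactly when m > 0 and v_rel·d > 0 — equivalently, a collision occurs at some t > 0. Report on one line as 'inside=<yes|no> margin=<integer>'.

d = (-10, 1),  |d|² = 101;  R = 5+2 = 7,  c = 101−7² = 52
v_rel = (-10, 2),  |v_rel|² = 104;  v_rel·d = (-10)·(-10) + (2)·(1) = 102
104·t² − 204·t + 52 = 0  ⇒  m = 102² − 104·52 = 4996
m = 4996 > 0,  v_rel·d = 102 > 0  ⇒  inside

inside=yes margin=4996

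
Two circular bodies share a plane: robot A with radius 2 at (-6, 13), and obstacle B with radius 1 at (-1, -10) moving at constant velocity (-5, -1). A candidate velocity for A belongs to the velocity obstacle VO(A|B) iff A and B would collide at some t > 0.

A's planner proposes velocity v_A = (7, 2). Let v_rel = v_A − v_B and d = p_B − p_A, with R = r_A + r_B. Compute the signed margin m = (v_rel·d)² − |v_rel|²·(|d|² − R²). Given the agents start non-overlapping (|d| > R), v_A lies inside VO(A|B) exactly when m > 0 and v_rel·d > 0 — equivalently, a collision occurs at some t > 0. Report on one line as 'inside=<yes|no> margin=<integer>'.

d = (5, -23),  |d|² = 554;  R = 2+1 = 3,  c = 554−3² = 545
v_rel = (12, 3),  |v_rel|² = 153;  v_rel·d = (12)·(5) + (3)·(-23) = -9
153·t² + 18·t + 545 = 0  ⇒  m = (-9)² − 153·545 = -83304
m = -83304 < 0,  v_rel·d = -9 < 0  ⇒  outside

inside=no margin=-83304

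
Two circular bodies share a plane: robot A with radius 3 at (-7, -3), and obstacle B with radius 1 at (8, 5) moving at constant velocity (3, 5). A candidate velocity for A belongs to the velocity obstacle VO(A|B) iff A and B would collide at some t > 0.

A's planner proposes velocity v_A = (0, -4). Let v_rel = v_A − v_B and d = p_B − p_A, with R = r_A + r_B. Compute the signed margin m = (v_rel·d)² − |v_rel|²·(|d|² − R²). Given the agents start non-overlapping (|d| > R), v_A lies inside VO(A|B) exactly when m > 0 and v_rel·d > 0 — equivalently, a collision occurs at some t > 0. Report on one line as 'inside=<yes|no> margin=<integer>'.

d = (15, 8),  |d|² = 289;  R = 3+1 = 4,  c = 289−4² = 273
v_rel = (-3, -9),  |v_rel|² = 90;  v_rel·d = (-3)·(15) + (-9)·(8) = -117
90·t² + 234·t + 273 = 0  ⇒  m = (-117)² − 90·273 = -10881
m = -10881 < 0,  v_rel·d = -117 < 0  ⇒  outside

inside=no margin=-10881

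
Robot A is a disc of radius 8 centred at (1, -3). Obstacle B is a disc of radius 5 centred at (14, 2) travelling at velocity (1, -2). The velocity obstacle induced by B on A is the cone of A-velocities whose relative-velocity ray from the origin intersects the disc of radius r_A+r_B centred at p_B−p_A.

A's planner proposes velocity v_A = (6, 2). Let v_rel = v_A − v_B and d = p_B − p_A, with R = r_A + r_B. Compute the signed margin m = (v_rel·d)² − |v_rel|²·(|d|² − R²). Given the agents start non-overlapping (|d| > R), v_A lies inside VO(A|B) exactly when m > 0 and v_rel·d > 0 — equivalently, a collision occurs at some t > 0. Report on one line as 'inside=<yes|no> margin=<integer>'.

d = (13, 5),  |d|² = 194;  R = 8+5 = 13,  c = 194−13² = 25
v_rel = (5, 4),  |v_rel|² = 41;  v_rel·d = (5)·(13) + (4)·(5) = 85
41·t² − 170·t + 25 = 0  ⇒  m = 85² − 41·25 = 6200
m = 6200 > 0,  v_rel·d = 85 > 0  ⇒  inside

inside=yes margin=6200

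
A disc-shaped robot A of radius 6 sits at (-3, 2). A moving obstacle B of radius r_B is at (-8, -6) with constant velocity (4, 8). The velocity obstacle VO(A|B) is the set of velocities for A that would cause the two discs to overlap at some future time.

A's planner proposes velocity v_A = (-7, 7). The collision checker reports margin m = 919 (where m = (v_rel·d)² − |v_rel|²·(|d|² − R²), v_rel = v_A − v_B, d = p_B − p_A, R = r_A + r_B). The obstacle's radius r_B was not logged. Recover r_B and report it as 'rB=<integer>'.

m = 919
d = (-5, -8);  v_rel = (-11, -1),  |v_rel|² = 122
v_rel×d = (-11)·(-8) − (-1)·(-5) = 83
since m = R²·122 − 83²:  R² = (6889 + 919) / 122 = 64
R = √64 = 8  ⇒  r_B = 8 − 6 = 2

rB=2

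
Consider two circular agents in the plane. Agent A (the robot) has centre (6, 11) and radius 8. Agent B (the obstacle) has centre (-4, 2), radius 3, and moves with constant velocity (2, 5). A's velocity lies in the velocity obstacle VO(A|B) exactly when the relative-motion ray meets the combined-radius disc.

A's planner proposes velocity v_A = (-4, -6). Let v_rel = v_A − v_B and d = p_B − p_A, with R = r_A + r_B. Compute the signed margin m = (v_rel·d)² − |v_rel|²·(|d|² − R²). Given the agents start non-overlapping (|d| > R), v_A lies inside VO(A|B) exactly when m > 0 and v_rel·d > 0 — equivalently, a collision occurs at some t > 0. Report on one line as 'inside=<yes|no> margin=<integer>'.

d = (-10, -9),  |d|² = 181;  R = 8+3 = 11,  c = 181−11² = 60
v_rel = (-6, -11),  |v_rel|² = 157;  v_rel·d = (-6)·(-10) + (-11)·(-9) = 159
157·t² − 318·t + 60 = 0  ⇒  m = 159² − 157·60 = 15861
m = 15861 > 0,  v_rel·d = 159 > 0  ⇒  inside

inside=yes margin=15861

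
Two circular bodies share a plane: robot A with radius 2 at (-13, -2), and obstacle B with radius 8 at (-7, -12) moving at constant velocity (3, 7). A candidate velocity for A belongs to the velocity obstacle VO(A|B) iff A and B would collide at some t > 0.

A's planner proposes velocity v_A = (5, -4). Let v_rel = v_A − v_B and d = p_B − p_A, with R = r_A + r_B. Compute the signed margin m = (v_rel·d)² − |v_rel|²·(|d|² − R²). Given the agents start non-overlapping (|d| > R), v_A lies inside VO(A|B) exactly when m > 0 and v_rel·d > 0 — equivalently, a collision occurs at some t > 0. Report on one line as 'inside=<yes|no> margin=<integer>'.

d = (6, -10),  |d|² = 136;  R = 2+8 = 10,  c = 136−10² = 36
v_rel = (2, -11),  |v_rel|² = 125;  v_rel·d = (2)·(6) + (-11)·(-10) = 122
125·t² − 244·t + 36 = 0  ⇒  m = 122² − 125·36 = 10384
m = 10384 > 0,  v_rel·d = 122 > 0  ⇒  inside

inside=yes margin=10384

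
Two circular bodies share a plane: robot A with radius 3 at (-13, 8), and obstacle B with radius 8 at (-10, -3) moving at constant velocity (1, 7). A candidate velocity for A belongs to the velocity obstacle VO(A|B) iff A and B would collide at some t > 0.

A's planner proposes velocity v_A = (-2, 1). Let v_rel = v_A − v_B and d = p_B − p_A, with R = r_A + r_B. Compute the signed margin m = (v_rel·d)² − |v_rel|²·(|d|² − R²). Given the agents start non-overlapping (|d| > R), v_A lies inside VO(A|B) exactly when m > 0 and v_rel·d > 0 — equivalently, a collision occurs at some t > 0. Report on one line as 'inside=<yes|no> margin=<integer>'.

d = (3, -11),  |d|² = 130;  R = 3+8 = 11,  c = 130−11² = 9
v_rel = (-3, -6),  |v_rel|² = 45;  v_rel·d = (-3)·(3) + (-6)·(-11) = 57
45·t² − 114·t + 9 = 0  ⇒  m = 57² − 45·9 = 2844
m = 2844 > 0,  v_rel·d = 57 > 0  ⇒  inside

inside=yes margin=2844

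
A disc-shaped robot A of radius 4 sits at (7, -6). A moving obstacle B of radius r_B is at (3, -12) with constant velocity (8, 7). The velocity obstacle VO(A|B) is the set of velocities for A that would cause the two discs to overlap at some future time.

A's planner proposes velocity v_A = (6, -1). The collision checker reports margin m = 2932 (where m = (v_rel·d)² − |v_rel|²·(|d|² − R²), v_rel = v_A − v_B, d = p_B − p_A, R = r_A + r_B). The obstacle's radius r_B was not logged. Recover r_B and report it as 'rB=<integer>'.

m = 2932
d = (-4, -6);  v_rel = (-2, -8),  |v_rel|² = 68
v_rel×d = (-2)·(-6) − (-8)·(-4) = -20
since m = R²·68 − (-20)²:  R² = (400 + 2932) / 68 = 49
R = √49 = 7  ⇒  r_B = 7 − 4 = 3

rB=3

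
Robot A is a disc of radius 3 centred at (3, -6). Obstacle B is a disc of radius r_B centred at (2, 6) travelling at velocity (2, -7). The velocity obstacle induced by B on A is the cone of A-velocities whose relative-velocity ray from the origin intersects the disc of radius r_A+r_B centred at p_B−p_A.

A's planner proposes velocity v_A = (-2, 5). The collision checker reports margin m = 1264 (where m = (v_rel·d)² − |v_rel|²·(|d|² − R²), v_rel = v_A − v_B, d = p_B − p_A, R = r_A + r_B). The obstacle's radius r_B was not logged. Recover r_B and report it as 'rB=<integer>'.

m = 1264
d = (-1, 12);  v_rel = (-4, 12),  |v_rel|² = 160
v_rel×d = (-4)·(12) − (12)·(-1) = -36
since m = R²·160 − (-36)²:  R² = (1296 + 1264) / 160 = 16
R = √16 = 4  ⇒  r_B = 4 − 3 = 1

rB=1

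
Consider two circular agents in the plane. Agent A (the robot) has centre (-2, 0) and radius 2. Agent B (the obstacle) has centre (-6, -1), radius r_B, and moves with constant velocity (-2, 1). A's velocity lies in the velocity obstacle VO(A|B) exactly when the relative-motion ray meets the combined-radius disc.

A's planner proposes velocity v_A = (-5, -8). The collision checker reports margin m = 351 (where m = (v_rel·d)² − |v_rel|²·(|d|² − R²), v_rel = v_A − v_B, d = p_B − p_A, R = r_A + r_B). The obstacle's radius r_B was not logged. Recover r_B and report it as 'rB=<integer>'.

m = 351
d = (-4, -1);  v_rel = (-3, -9),  |v_rel|² = 90
v_rel×d = (-3)·(-1) − (-9)·(-4) = -33
since m = R²·90 − (-33)²:  R² = (1089 + 351) / 90 = 16
R = √16 = 4  ⇒  r_B = 4 − 2 = 2

rB=2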